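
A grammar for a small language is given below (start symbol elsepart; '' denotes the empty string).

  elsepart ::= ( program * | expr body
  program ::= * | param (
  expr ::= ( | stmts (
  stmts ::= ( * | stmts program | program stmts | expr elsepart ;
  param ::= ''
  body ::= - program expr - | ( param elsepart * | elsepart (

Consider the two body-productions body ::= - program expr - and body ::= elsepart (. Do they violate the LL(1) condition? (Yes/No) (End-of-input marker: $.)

FIRST(- program expr -) = { - } and FIRST(elsepart () = { (, * }.
The FIRST sets are disjoint and neither alternative is nullable — no conflict.

No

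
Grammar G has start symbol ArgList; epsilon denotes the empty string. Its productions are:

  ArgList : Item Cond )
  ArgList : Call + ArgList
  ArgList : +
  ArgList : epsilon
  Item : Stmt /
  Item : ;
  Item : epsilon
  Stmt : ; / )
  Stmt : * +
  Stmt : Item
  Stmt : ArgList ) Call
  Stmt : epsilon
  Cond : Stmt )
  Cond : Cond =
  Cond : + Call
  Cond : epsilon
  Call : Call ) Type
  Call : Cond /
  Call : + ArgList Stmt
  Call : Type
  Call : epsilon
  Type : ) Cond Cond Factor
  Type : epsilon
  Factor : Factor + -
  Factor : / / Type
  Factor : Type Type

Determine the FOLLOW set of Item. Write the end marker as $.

{ ), *, +, /, ;, = }

In ArgList : Item Cond ): add FIRST(Cond )) = { ), *, +, /, ;, = }.
In Stmt : Item: Item is at the end, add FOLLOW(Stmt) = { ), *, +, /, ;, = }.
Union: FOLLOW(Item) = { ), *, +, /, ;, = }.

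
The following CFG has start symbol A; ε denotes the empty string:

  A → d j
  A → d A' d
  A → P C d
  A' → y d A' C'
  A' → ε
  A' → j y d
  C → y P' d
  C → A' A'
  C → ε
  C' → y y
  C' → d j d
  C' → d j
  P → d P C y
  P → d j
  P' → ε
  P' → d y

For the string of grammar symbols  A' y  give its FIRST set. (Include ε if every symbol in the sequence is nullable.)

Add FIRST(A')\{ε} = { j, y }; A' is nullable, continue.
y is a terminal; add {y} and stop.

{ j, y }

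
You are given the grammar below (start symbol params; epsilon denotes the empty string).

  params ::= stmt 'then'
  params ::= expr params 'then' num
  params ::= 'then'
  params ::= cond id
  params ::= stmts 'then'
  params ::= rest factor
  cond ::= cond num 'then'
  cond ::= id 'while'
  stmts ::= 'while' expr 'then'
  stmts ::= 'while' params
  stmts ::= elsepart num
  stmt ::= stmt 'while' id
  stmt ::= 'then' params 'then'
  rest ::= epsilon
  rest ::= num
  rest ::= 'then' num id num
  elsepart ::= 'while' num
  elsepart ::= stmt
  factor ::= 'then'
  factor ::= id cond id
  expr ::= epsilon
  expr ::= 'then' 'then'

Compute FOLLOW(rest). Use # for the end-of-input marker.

{ 'then', id }

In params ::= rest factor: add FIRST(factor) = { 'then', id }.
Union: FOLLOW(rest) = { 'then', id }.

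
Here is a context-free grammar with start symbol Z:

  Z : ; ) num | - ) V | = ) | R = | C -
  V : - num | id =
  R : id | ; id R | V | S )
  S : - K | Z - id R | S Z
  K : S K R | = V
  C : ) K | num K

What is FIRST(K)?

{ ), -, ;, =, id, num }

From K : S K R: add FIRST(S) = { ), -, ;, =, id, num }.
K : = V contributes {=}.
Union: FIRST(K) = { ), -, ;, =, id, num }.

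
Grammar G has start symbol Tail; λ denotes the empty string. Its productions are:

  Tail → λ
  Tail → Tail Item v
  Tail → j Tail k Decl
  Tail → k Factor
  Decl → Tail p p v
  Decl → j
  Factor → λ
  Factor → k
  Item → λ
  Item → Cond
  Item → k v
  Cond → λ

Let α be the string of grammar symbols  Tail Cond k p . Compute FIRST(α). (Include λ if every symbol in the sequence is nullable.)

Add FIRST(Tail)\{λ} = { j, k, v }; Tail is nullable, continue.
Add FIRST(Cond)\{λ} = {  }; Cond is nullable, continue.
k is a terminal; add {k} and stop.

{ j, k, v }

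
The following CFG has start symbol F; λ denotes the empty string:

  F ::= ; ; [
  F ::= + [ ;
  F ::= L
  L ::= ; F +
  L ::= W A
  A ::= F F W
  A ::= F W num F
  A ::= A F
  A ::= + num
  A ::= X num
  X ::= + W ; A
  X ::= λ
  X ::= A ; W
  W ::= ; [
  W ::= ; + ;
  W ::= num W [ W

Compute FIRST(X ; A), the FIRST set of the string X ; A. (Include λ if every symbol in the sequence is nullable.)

{ +, ;, num }

Add FIRST(X)\{λ} = { +, ;, num }; X is nullable, continue.
; is a terminal; add {;} and stop.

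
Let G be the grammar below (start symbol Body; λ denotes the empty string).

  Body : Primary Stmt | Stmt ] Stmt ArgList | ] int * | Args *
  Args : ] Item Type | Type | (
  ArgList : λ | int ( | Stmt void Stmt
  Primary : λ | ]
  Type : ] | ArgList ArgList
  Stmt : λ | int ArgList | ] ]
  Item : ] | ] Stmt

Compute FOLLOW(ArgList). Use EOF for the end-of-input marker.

{ EOF, *, ], int, void }

In Body : Stmt ] Stmt ArgList: ArgList is at the end, add FOLLOW(Body) = { EOF }.
In Type : ArgList ArgList: add FIRST(ArgList)\{λ} = { ], int, void }.
  Since ArgList is nullable, also add FOLLOW(Type) = { * }.
In Type : ArgList ArgList: ArgList is at the end, add FOLLOW(Type) = { * }.
In Stmt : int ArgList: ArgList is at the end, add FOLLOW(Stmt) = { EOF, *, ], int, void }.
Union: FOLLOW(ArgList) = { EOF, *, ], int, void }.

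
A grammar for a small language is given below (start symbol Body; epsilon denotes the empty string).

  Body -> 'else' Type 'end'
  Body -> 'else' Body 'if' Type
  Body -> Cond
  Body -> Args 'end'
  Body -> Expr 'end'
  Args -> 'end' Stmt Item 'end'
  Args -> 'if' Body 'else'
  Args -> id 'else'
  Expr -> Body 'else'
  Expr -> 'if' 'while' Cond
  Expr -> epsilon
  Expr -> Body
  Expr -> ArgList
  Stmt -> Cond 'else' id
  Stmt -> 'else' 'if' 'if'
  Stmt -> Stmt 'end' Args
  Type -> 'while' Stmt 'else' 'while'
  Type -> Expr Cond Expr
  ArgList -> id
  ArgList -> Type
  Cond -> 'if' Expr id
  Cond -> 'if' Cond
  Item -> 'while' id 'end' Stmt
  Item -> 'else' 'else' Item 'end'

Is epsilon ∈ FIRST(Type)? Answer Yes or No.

No

Nullable nonterminals: Expr.
No production of Type has an RHS whose symbols are all nullable, so Type is not nullable.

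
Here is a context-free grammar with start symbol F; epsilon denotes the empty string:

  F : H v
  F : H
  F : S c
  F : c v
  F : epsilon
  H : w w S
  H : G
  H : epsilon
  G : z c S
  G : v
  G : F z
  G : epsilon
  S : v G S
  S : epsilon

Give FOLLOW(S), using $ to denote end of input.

{ $, c, v, z }

In F : S c: add FIRST(c) = { c }.
In H : w w S: S is at the end, add FOLLOW(H) = { $, v, z }.
In G : z c S: S is at the end, add FOLLOW(G) = { $, c, v, z }.
In S : v G S: S is at the end, add FOLLOW(S) = { $, c, v, z }.
Union: FOLLOW(S) = { $, c, v, z }.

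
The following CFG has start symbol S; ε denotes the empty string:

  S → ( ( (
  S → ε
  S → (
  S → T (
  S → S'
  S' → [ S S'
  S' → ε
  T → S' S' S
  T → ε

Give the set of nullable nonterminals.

Directly nullable (have an ε-production): S, S', T.

{ S, S', T }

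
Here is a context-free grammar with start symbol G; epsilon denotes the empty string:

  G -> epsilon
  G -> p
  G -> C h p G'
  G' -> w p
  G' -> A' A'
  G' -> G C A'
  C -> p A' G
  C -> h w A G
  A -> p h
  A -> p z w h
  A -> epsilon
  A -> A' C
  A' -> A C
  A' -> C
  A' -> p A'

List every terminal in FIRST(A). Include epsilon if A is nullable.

{ h, p, epsilon }

A -> p h contributes {p}.
A -> p z w h contributes {p}.
A -> epsilon contributes epsilon.
From A -> A' C: add FIRST(A') = { h, p }.
Union: FIRST(A) = { h, p, epsilon }.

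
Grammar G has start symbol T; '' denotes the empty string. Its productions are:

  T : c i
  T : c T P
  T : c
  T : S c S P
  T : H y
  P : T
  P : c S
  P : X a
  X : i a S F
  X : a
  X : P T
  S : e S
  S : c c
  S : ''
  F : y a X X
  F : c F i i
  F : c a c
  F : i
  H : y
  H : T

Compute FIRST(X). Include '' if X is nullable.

X : i a S F contributes {i}.
X : a contributes {a}.
From X : P T: add FIRST(P) = { a, c, e, i, y }.
Union: FIRST(X) = { a, c, e, i, y }.

{ a, c, e, i, y }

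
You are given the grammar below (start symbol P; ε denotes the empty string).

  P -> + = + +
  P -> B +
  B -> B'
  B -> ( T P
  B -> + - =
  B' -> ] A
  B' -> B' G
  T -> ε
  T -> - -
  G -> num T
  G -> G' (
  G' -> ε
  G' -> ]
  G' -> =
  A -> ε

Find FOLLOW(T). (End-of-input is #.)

In B -> ( T P: add FIRST(P) = { (, +, ] }.
In G -> num T: T is at the end, add FOLLOW(G) = { (, +, =, ], num }.
Union: FOLLOW(T) = { (, +, =, ], num }.

{ (, +, =, ], num }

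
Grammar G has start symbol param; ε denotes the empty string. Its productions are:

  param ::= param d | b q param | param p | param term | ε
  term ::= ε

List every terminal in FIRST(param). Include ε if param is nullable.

From param ::= param d: param nullable, take FIRST(param) ∪ {d} = { b, d, p }.
param ::= b q param contributes {b}.
From param ::= param p: param nullable, take FIRST(param) ∪ {p} = { b, d, p }.
From param ::= param term: param, term nullable, take FIRST(param) ∪ FIRST(term) = { b, d, p }; also ε since the whole RHS is nullable.
param ::= ε contributes ε.
Union: FIRST(param) = { b, d, p, ε }.

{ b, d, p, ε }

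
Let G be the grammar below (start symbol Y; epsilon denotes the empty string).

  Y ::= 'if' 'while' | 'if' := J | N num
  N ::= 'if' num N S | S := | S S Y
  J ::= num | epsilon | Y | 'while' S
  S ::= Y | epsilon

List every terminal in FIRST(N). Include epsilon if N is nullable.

N ::= 'if' num N S contributes {'if'}.
From N ::= S :=: S nullable, take FIRST(S) ∪ {:=} = { 'if', := }.
From N ::= S S Y: S, S nullable, take FIRST(S) ∪ FIRST(S) ∪ FIRST(Y) = { 'if', := }.
Union: FIRST(N) = { 'if', := }.

{ 'if', := }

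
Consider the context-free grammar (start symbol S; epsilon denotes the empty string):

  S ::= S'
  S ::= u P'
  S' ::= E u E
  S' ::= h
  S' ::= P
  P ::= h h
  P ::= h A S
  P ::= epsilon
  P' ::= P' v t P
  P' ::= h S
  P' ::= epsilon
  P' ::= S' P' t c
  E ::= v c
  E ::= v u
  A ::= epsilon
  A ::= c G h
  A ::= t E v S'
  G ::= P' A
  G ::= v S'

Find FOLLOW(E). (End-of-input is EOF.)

In S' ::= E u E: add FIRST(u E) = { u }.
In S' ::= E u E: E is at the end, add FOLLOW(S') = { EOF, c, h, t, u, v }.
In A ::= t E v S': add FIRST(v S') = { v }.
Union: FOLLOW(E) = { EOF, c, h, t, u, v }.

{ EOF, c, h, t, u, v }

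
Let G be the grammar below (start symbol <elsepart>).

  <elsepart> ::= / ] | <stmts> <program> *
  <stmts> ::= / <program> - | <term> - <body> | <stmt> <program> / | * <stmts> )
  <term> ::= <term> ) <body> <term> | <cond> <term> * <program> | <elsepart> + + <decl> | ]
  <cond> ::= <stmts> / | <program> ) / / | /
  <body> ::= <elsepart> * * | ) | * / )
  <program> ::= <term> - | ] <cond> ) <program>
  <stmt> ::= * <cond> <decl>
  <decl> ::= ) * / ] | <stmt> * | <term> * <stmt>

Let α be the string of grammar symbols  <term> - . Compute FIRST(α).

Add FIRST(<term>) = { *, /, ] }; <term> is not nullable, stop.

{ *, /, ] }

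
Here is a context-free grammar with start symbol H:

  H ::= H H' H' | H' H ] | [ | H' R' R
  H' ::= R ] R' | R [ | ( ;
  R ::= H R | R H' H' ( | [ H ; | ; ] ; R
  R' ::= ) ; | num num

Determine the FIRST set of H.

From H ::= H H' H': add FIRST(H) = { (, ;, [ }.
From H ::= H' H ]: add FIRST(H') = { (, ;, [ }.
H ::= [ contributes {[}.
From H ::= H' R' R: add FIRST(H') = { (, ;, [ }.
Union: FIRST(H) = { (, ;, [ }.

{ (, ;, [ }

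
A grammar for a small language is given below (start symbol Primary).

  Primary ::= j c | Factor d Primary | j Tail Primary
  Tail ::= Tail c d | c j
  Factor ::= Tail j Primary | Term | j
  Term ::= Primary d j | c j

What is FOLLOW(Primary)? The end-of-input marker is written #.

{ #, d }

Primary is the start symbol, so # ∈ FOLLOW(Primary).
In Primary ::= Factor d Primary: Primary is at the end, add FOLLOW(Primary) = { #, d }.
In Primary ::= j Tail Primary: Primary is at the end, add FOLLOW(Primary) = { #, d }.
In Factor ::= Tail j Primary: Primary is at the end, add FOLLOW(Factor) = { d }.
In Term ::= Primary d j: add FIRST(d j) = { d }.
Union: FOLLOW(Primary) = { #, d }.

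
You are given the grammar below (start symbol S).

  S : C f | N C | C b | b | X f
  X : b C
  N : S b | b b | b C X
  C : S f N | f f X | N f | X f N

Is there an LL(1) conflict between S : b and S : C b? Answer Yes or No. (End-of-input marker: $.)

FIRST(b) = { b } and FIRST(C b) = { b, f }.
Both contain b, so the two alternatives are not disjoint — LL(1) conflict.

Yes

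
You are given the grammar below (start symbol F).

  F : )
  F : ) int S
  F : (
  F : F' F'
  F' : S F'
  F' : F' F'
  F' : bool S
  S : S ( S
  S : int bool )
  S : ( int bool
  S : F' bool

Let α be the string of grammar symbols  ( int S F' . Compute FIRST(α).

{ ( }

( is a terminal; add {(} and stop.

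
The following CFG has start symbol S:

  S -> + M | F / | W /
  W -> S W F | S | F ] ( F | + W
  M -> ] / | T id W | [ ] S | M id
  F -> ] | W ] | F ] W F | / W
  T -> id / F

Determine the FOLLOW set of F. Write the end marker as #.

In S -> F /: add FIRST(/) = { / }.
In W -> S W F: F is at the end, add FOLLOW(W) = { #, +, /, ], id }.
In W -> F ] ( F: add FIRST(] ( F) = { ] }.
In W -> F ] ( F: F is at the end, add FOLLOW(W) = { #, +, /, ], id }.
In F -> F ] W F: add FIRST(] W F) = { ] }.
In F -> F ] W F: F is at the end, add FOLLOW(F) = { #, +, /, ], id }.
In T -> id / F: F is at the end, add FOLLOW(T) = { id }.
Union: FOLLOW(F) = { #, +, /, ], id }.

{ #, +, /, ], id }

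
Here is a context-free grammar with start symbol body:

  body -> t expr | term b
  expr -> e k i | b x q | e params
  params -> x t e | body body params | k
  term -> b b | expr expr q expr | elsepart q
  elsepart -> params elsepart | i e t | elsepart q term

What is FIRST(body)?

{ b, e, i, k, t, x }

body -> t expr contributes {t}.
From body -> term b: add FIRST(term) = { b, e, i, k, t, x }.
Union: FIRST(body) = { b, e, i, k, t, x }.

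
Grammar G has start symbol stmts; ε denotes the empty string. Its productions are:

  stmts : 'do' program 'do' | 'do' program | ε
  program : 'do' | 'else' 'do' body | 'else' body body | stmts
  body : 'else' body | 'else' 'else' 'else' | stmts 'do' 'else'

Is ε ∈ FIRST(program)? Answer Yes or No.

program : stmts and each of stmts is nullable, so program ⇒* ε.

Yes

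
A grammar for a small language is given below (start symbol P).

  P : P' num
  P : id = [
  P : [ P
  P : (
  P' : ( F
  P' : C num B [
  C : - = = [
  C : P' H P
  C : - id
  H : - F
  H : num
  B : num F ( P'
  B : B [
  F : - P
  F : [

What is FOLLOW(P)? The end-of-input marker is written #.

{ #, (, -, [, id, num }

P is the start symbol, so # ∈ FOLLOW(P).
In P : [ P: P is at the end, add FOLLOW(P) = { #, (, -, [, id, num }.
In C : P' H P: P is at the end, add FOLLOW(C) = { num }.
In F : - P: P is at the end, add FOLLOW(F) = { (, -, [, id, num }.
Union: FOLLOW(P) = { #, (, -, [, id, num }.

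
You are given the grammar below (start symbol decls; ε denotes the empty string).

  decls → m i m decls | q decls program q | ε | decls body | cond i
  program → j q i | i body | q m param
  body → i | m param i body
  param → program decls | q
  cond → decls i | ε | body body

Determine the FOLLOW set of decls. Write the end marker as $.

{ $, i, j, m, q }

decls is the start symbol, so $ ∈ FOLLOW(decls).
In decls → m i m decls: decls is at the end, add FOLLOW(decls) = { $, i, j, m, q }.
In decls → q decls program q: add FIRST(program q) = { i, j, q }.
In decls → decls body: add FIRST(body) = { i, m }.
In param → program decls: decls is at the end, add FOLLOW(param) = { i, m, q }.
In cond → decls i: add FIRST(i) = { i }.
Union: FOLLOW(decls) = { $, i, j, m, q }.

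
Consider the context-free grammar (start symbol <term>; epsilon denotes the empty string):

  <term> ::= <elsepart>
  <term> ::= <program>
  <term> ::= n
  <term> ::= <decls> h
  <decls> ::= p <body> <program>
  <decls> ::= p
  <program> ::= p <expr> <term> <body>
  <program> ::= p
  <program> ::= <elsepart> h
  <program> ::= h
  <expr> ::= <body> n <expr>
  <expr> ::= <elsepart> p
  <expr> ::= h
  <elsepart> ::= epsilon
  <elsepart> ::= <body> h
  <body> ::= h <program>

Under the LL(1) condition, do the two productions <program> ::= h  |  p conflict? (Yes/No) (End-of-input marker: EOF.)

FIRST(h) = { h } and FIRST(p) = { p }.
The FIRST sets are disjoint and neither alternative is nullable — no conflict.

No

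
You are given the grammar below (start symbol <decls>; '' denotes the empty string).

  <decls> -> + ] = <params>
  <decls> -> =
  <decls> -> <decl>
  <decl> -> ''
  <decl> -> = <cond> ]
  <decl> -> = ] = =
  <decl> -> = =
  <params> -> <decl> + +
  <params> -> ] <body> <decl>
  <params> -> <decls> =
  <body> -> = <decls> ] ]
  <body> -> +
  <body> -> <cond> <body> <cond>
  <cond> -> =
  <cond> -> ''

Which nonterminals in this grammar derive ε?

{ <cond>, <decl>, <decls> }

Directly nullable (have an ''-production): <decl>, <cond>.
<decls> -> <decl> with every symbol nullable, so <decls> is nullable.
No other nonterminal has a production whose RHS symbols are all nullable.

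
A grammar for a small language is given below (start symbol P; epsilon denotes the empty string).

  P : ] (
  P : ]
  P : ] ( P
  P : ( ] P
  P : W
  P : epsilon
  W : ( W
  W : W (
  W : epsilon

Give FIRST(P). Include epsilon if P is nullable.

{ (, ], epsilon }

P : ] ( contributes {]}.
P : ] contributes {]}.
P : ] ( P contributes {]}.
P : ( ] P contributes {(}.
From P : W: add FIRST(W) = { (, epsilon } (including epsilon since W is nullable).
P : epsilon contributes epsilon.
Union: FIRST(P) = { (, ], epsilon }.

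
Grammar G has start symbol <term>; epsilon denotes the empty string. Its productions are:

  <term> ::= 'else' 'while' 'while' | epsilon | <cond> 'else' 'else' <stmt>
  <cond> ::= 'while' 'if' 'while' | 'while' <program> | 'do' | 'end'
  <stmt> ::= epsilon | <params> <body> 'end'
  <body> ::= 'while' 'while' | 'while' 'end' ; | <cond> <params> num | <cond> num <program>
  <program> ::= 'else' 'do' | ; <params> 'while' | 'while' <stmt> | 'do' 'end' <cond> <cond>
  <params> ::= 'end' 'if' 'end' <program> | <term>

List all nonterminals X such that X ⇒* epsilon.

{ <params>, <stmt>, <term> }

Directly nullable (have an epsilon-production): <term>, <stmt>.
<params> ::= <term> with every symbol nullable, so <params> is nullable.
No other nonterminal has a production whose RHS symbols are all nullable.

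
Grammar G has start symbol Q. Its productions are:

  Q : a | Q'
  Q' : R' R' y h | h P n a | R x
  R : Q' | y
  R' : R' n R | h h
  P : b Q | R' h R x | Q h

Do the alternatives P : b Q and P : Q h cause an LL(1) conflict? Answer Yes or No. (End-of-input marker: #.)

No

FIRST(b Q) = { b } and FIRST(Q h) = { a, h, y }.
The FIRST sets are disjoint and neither alternative is nullable — no conflict.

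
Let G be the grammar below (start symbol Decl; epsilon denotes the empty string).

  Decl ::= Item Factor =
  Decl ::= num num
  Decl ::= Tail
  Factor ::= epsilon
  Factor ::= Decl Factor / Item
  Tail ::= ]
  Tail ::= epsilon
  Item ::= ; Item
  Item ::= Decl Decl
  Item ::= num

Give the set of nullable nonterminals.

Directly nullable (have an epsilon-production): Factor, Tail.
Item ::= Decl Decl with every symbol nullable, so Item is nullable.
Decl ::= Tail with every symbol nullable, so Decl is nullable.

{ Decl, Factor, Item, Tail }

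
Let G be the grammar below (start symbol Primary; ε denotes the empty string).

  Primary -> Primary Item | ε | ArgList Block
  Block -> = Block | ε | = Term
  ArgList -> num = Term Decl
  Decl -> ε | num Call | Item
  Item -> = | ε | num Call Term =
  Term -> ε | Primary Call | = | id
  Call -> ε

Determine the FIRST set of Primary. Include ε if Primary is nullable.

From Primary -> Primary Item: Primary, Item nullable, take FIRST(Primary) ∪ FIRST(Item) = { =, num }; also ε since the whole RHS is nullable.
Primary -> ε contributes ε.
From Primary -> ArgList Block: add FIRST(ArgList) = { num }.
Union: FIRST(Primary) = { =, num, ε }.

{ =, num, ε }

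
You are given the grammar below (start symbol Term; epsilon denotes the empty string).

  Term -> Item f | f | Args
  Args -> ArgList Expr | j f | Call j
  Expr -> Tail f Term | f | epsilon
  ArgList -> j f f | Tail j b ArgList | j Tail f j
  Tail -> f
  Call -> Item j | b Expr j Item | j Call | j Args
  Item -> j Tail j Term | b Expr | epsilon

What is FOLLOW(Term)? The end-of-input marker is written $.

Term is the start symbol, so $ ∈ FOLLOW(Term).
In Expr -> Tail f Term: Term is at the end, add FOLLOW(Expr) = { $, f, j }.
In Item -> j Tail j Term: Term is at the end, add FOLLOW(Item) = { f, j }.
Union: FOLLOW(Term) = { $, f, j }.

{ $, f, j }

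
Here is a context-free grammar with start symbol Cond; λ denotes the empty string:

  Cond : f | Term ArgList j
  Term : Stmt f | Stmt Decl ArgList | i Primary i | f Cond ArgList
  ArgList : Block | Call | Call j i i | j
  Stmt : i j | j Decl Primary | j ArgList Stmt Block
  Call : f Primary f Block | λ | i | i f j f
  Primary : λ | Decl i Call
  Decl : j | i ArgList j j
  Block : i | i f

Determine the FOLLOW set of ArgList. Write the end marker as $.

{ f, i, j }

In Cond : Term ArgList j: add FIRST(j) = { j }.
In Term : Stmt Decl ArgList: ArgList is at the end, add FOLLOW(Term) = { f, i, j }.
In Term : f Cond ArgList: ArgList is at the end, add FOLLOW(Term) = { f, i, j }.
In Stmt : j ArgList Stmt Block: add FIRST(Stmt Block) = { i, j }.
In Decl : i ArgList j j: add FIRST(j j) = { j }.
Union: FOLLOW(ArgList) = { f, i, j }.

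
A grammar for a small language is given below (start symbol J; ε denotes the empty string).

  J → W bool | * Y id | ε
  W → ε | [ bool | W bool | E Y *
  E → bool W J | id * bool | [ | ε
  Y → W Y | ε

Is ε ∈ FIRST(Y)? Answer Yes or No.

Yes

Y has an ε-production, so Y ⇒ ε.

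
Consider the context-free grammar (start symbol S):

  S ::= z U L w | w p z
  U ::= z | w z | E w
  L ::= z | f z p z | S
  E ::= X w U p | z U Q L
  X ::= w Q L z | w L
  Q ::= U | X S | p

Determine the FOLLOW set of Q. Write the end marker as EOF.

{ f, w, z }

In E ::= z U Q L: add FIRST(L) = { f, w, z }.
In X ::= w Q L z: add FIRST(L z) = { f, w, z }.
Union: FOLLOW(Q) = { f, w, z }.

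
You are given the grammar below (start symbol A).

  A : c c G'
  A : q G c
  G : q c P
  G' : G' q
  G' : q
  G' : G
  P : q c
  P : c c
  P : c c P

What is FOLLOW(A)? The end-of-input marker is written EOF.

{ EOF }

A is the start symbol, so EOF ∈ FOLLOW(A).
Union: FOLLOW(A) = { EOF }.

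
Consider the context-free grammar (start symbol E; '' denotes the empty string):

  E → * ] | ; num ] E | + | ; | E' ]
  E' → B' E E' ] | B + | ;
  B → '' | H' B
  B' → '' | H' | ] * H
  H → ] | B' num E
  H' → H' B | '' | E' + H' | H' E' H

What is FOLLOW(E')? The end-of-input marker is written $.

{ *, +, ;, ], num }

In E → E' ]: add FIRST(]) = { ] }.
In E' → B' E E' ]: add FIRST(]) = { ] }.
In H' → E' + H': add FIRST(+ H') = { + }.
In H' → H' E' H: add FIRST(H) = { *, +, ;, ], num }.
Union: FOLLOW(E') = { *, +, ;, ], num }.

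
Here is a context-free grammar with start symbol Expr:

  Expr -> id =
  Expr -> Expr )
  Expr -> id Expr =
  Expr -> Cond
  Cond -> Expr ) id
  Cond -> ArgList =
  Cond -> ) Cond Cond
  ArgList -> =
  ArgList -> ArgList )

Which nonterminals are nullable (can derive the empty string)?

{ } (none)

No nonterminal has an empty production or an RHS whose symbols are all nullable.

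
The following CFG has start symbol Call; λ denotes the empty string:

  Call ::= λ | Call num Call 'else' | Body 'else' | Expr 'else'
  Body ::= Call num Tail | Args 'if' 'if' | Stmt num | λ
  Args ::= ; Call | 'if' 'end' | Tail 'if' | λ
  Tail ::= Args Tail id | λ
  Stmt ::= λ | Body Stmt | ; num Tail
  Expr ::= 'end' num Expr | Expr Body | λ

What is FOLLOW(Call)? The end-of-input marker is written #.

Call is the start symbol, so # ∈ FOLLOW(Call).
In Call ::= Call num Call 'else': add FIRST(num Call 'else') = { num }.
In Call ::= Call num Call 'else': add FIRST('else') = { 'else' }.
In Body ::= Call num Tail: add FIRST(num Tail) = { num }.
In Args ::= ; Call: Call is at the end, add FOLLOW(Args) = { 'if', ;, id }.
Union: FOLLOW(Call) = { #, 'else', 'if', ;, id, num }.

{ #, 'else', 'if', ;, id, num }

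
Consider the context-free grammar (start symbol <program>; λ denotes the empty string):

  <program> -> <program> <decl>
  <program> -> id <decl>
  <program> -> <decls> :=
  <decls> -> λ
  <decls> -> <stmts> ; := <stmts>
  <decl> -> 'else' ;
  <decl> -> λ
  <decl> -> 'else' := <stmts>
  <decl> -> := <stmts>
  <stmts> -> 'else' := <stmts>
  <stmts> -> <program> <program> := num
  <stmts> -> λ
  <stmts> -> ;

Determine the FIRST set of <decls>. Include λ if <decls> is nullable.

<decls> -> λ contributes λ.
From <decls> -> <stmts> ; := <stmts>: <stmts> nullable, take FIRST(<stmts>) ∪ {;} = { 'else', :=, ;, id }.
Union: FIRST(<decls>) = { 'else', :=, ;, id, λ }.

{ 'else', :=, ;, id, λ }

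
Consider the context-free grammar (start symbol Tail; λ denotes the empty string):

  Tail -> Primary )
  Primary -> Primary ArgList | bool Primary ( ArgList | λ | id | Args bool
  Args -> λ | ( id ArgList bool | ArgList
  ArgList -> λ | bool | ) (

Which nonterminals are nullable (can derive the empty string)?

Directly nullable (have an λ-production): Primary, Args, ArgList.
No other nonterminal has a production whose RHS symbols are all nullable.

{ ArgList, Args, Primary }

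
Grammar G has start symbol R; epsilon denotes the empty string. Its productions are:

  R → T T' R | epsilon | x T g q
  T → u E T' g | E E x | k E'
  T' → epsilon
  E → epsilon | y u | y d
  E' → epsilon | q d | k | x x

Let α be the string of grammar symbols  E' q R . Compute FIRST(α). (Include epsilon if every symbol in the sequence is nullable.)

Add FIRST(E')\{epsilon} = { k, q, x }; E' is nullable, continue.
q is a terminal; add {q} and stop.

{ k, q, x }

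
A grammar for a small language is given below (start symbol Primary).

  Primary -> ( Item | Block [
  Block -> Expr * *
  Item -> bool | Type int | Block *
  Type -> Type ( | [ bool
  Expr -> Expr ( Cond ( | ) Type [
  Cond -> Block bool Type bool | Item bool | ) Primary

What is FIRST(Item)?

{ ), [, bool }

Item -> bool contributes {bool}.
From Item -> Type int: add FIRST(Type) = { [ }.
From Item -> Block *: add FIRST(Block) = { ) }.
Union: FIRST(Item) = { ), [, bool }.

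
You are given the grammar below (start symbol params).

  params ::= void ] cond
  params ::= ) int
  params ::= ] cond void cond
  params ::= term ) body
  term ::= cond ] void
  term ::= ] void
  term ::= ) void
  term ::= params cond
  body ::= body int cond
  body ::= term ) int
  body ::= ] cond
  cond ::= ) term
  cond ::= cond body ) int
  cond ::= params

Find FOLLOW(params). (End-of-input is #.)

{ #, ), ], int, void }

params is the start symbol, so # ∈ FOLLOW(params).
In term ::= params cond: add FIRST(cond) = { ), ], void }.
In cond ::= params: params is at the end, add FOLLOW(cond) = { #, ), ], int, void }.
Union: FOLLOW(params) = { #, ), ], int, void }.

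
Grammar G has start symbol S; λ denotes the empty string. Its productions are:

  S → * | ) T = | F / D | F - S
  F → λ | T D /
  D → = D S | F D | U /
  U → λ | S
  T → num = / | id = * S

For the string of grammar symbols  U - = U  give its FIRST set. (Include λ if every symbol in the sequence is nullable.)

{ ), *, -, /, id, num }

Add FIRST(U)\{λ} = { ), *, -, /, id, num }; U is nullable, continue.
- is a terminal; add {-} and stop.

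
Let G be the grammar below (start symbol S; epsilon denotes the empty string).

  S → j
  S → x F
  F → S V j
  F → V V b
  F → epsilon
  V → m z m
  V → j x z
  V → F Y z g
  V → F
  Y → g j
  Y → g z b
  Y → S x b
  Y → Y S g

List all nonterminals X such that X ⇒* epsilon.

Directly nullable (have an epsilon-production): F.
V → F with every symbol nullable, so V is nullable.
No other nonterminal has a production whose RHS symbols are all nullable.

{ F, V }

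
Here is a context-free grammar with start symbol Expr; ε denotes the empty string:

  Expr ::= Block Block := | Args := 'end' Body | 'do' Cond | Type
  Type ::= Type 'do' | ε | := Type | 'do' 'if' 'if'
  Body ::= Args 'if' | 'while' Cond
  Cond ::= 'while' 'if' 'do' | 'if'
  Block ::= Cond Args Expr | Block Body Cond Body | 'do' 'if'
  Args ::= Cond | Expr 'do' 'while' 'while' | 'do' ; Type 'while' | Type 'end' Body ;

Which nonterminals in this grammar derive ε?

{ Expr, Type }

Directly nullable (have an ε-production): Type.
Expr ::= Type with every symbol nullable, so Expr is nullable.
No other nonterminal has a production whose RHS symbols are all nullable.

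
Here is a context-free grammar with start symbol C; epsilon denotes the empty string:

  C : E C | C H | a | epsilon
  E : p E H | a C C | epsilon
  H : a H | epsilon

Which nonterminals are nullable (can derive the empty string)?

{ C, E, H }

Directly nullable (have an epsilon-production): C, E, H.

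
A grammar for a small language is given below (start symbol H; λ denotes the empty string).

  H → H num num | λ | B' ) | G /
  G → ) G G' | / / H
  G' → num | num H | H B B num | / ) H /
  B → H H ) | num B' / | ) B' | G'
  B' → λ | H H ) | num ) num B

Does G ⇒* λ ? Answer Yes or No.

Nullable nonterminals: B', H.
No production of G has an RHS whose symbols are all nullable, so G is not nullable.

No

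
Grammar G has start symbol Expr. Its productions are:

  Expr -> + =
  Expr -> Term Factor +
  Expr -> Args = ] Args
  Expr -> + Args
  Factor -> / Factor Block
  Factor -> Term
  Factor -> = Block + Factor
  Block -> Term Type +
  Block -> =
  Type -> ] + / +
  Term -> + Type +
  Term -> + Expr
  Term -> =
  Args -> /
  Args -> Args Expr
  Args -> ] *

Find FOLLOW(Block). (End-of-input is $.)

{ +, = }

In Factor -> / Factor Block: Block is at the end, add FOLLOW(Factor) = { +, = }.
In Factor -> = Block + Factor: add FIRST(+ Factor) = { + }.
Union: FOLLOW(Block) = { +, = }.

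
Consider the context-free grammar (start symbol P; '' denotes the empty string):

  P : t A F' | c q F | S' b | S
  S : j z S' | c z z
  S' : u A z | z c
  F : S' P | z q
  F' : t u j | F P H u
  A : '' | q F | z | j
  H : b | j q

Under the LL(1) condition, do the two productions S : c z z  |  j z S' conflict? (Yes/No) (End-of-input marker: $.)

No

FIRST(c z z) = { c } and FIRST(j z S') = { j }.
The FIRST sets are disjoint and neither alternative is nullable — no conflict.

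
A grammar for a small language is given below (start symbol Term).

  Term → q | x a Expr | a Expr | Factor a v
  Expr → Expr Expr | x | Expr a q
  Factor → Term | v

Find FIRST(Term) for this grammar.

{ a, q, v, x }

Term → q contributes {q}.
Term → x a Expr contributes {x}.
Term → a Expr contributes {a}.
From Term → Factor a v: add FIRST(Factor) = { a, q, v, x }.
Union: FIRST(Term) = { a, q, v, x }.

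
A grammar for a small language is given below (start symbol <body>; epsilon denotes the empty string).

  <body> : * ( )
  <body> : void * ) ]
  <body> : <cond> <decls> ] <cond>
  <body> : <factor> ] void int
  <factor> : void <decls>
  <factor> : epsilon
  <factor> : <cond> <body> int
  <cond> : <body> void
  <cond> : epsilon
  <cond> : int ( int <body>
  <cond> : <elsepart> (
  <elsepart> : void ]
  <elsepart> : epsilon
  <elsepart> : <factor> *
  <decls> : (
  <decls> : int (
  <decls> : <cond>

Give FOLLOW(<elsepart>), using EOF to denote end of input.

In <cond> : <elsepart> (: add FIRST(() = { ( }.
Union: FOLLOW(<elsepart>) = { ( }.

{ ( }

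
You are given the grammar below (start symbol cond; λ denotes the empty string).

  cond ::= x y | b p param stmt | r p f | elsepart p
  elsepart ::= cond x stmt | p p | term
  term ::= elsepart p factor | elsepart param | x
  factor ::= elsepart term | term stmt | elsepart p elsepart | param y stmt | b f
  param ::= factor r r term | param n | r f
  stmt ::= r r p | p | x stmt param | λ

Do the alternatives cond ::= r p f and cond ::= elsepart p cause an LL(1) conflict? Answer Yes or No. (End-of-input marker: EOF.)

Yes

FIRST(r p f) = { r } and FIRST(elsepart p) = { b, p, r, x }.
Both contain r, so the two alternatives are not disjoint — LL(1) conflict.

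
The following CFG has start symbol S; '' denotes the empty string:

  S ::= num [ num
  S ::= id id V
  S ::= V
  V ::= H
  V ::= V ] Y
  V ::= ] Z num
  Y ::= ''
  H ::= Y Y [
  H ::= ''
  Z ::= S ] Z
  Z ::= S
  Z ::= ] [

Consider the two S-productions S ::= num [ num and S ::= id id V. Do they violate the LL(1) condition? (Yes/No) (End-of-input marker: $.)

FIRST(num [ num) = { num } and FIRST(id id V) = { id }.
The FIRST sets are disjoint and neither alternative is nullable — no conflict.

No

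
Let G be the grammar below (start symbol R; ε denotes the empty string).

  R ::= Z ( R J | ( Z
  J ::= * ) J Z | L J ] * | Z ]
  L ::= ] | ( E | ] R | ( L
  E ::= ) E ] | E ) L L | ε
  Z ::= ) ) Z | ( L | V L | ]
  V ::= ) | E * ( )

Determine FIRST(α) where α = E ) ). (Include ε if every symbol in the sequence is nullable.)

Add FIRST(E)\{ε} = { ) }; E is nullable, continue.
) is a terminal; add {)} and stop.

{ ) }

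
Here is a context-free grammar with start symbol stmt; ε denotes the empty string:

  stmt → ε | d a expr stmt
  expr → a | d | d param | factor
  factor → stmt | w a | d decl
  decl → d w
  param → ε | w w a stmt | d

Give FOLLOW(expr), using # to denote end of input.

In stmt → d a expr stmt: add FIRST(stmt)\{ε} = { d }.
  Since stmt is nullable, also add FOLLOW(stmt) = { #, d }.
Union: FOLLOW(expr) = { #, d }.

{ #, d }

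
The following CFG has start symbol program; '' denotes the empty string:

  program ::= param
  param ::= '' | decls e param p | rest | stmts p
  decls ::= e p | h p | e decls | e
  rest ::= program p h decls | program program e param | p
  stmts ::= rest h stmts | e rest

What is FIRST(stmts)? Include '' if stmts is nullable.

From stmts ::= rest h stmts: add FIRST(rest) = { e, h, p }.
stmts ::= e rest contributes {e}.
Union: FIRST(stmts) = { e, h, p }.

{ e, h, p }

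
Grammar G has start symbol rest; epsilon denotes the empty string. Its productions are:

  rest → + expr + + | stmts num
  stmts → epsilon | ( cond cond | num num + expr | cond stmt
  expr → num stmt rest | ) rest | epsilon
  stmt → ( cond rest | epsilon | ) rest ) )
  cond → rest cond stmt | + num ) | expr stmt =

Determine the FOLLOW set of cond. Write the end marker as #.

{ (, ), +, =, num }

In stmts → ( cond cond: add FIRST(cond) = { (, ), +, =, num }.
In stmts → ( cond cond: cond is at the end, add FOLLOW(stmts) = { num }.
In stmts → cond stmt: add FIRST(stmt)\{epsilon} = { (, ) }.
  Since stmt is nullable, also add FOLLOW(stmts) = { num }.
In stmt → ( cond rest: add FIRST(rest) = { (, ), +, =, num }.
In cond → rest cond stmt: add FIRST(stmt)\{epsilon} = { (, ) }.
  Since stmt is nullable, also add FOLLOW(cond) = { (, ), +, =, num }.
Union: FOLLOW(cond) = { (, ), +, =, num }.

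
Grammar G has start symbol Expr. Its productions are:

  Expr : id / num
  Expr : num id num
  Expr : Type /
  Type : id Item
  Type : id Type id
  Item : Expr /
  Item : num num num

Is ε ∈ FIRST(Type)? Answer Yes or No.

No nonterminal in this grammar is nullable.
No production of Type has an RHS whose symbols are all nullable, so Type is not nullable.

No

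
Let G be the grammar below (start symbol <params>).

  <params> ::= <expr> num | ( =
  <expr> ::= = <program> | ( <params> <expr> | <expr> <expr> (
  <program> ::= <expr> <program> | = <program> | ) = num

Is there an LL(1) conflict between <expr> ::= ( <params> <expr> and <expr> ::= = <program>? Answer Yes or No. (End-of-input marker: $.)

No

FIRST(( <params> <expr>) = { ( } and FIRST(= <program>) = { = }.
The FIRST sets are disjoint and neither alternative is nullable — no conflict.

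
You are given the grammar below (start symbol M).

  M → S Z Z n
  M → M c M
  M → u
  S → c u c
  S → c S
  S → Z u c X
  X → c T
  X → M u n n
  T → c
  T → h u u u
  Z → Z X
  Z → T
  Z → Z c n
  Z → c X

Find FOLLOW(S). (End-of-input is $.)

{ c, h }

In M → S Z Z n: add FIRST(Z Z n) = { c, h }.
In S → c S: S is at the end, add FOLLOW(S) = { c, h }.
Union: FOLLOW(S) = { c, h }.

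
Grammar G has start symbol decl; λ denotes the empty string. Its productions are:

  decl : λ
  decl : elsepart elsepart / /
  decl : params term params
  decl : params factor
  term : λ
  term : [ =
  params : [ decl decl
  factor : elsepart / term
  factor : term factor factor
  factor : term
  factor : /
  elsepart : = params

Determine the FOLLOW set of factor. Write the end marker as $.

In decl : params factor: factor is at the end, add FOLLOW(decl) = { $, /, =, [ }.
In factor : term factor factor: add FIRST(factor)\{λ} = { /, =, [ }.
  Since factor is nullable, also add FOLLOW(factor) = { $, /, =, [ }.
In factor : term factor factor: factor is at the end, add FOLLOW(factor) = { $, /, =, [ }.
Union: FOLLOW(factor) = { $, /, =, [ }.

{ $, /, =, [ }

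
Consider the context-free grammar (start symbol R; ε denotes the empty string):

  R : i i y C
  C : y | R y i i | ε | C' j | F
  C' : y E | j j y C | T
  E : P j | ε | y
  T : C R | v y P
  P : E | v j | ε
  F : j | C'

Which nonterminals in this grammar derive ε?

Directly nullable (have an ε-production): C, E, P.
No other nonterminal has a production whose RHS symbols are all nullable.

{ C, E, P }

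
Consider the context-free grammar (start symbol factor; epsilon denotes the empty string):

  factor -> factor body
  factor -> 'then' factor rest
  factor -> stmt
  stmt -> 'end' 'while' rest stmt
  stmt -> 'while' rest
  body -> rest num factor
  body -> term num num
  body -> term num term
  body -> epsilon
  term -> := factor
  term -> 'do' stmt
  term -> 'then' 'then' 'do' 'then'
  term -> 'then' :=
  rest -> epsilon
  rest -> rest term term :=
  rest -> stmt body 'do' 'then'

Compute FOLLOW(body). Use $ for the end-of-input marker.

In factor -> factor body: body is at the end, add FOLLOW(factor) = { $, 'do', 'end', 'then', 'while', :=, num }.
In rest -> stmt body 'do' 'then': add FIRST('do' 'then') = { 'do' }.
Union: FOLLOW(body) = { $, 'do', 'end', 'then', 'while', :=, num }.

{ $, 'do', 'end', 'then', 'while', :=, num }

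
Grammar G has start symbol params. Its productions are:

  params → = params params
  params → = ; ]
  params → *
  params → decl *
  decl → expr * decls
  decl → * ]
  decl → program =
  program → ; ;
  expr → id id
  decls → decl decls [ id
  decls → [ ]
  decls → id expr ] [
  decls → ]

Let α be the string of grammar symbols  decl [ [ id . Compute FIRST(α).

{ *, ;, id }

Add FIRST(decl) = { *, ;, id }; decl is not nullable, stop.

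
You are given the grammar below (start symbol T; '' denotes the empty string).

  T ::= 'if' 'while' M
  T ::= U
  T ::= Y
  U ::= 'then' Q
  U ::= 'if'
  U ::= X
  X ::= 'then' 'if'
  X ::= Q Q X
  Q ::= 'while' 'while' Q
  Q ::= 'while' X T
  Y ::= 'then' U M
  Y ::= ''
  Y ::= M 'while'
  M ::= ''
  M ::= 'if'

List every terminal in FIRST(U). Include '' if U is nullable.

{ 'if', 'then', 'while' }

U ::= 'then' Q contributes {'then'}.
U ::= 'if' contributes {'if'}.
From U ::= X: add FIRST(X) = { 'then', 'while' }.
Union: FIRST(U) = { 'if', 'then', 'while' }.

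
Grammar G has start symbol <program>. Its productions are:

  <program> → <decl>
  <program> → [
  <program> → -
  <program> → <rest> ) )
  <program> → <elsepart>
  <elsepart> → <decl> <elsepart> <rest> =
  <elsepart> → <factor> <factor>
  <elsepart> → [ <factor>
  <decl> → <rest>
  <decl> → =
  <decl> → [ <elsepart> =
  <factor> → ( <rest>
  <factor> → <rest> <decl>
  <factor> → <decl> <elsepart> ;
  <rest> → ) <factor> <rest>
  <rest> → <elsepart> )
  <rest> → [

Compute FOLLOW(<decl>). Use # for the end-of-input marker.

{ #, (, ), ;, =, [ }

In <program> → <decl>: <decl> is at the end, add FOLLOW(<program>) = { # }.
In <elsepart> → <decl> <elsepart> <rest> =: add FIRST(<elsepart> <rest> =) = { (, ), =, [ }.
In <factor> → <rest> <decl>: <decl> is at the end, add FOLLOW(<factor>) = { #, (, ), ;, =, [ }.
In <factor> → <decl> <elsepart> ;: add FIRST(<elsepart> ;) = { (, ), =, [ }.
Union: FOLLOW(<decl>) = { #, (, ), ;, =, [ }.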